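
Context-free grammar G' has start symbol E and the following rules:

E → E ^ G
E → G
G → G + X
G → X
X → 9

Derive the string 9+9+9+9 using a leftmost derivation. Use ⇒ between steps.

E ⇒ G ⇒ G+X ⇒ G+X+X ⇒ G+X+X+X ⇒ X+X+X+X ⇒ 9+X+X+X ⇒ 9+9+X+X ⇒ 9+9+9+X ⇒ 9+9+9+9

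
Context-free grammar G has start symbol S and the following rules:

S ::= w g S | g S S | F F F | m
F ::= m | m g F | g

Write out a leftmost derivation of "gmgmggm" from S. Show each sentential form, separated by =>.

S => FFF => gFF => gmgFF => gmgmgFF => gmgmggF => gmgmggm

S => FFF   [S ::= F F F]
FFF => gFF   [F ::= g]
gFF => gmgFF   [F ::= m g F]
gmgFF => gmgmgFF   [F ::= m g F]
gmgmgFF => gmgmggF   [F ::= g]
gmgmggF => gmgmggm   [F ::= m]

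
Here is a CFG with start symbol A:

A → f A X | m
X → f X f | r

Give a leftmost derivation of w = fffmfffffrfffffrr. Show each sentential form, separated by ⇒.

A ⇒ fAX   [A → f A X]
fAX ⇒ ffAXX   [A → f A X]
ffAXX ⇒ fffAXXX   [A → f A X]
fffAXXX ⇒ fffmXXX   [A → m]
fffmXXX ⇒ fffmfXfXX   [X → f X f]
fffmfXfXX ⇒ fffmffXffXX   [X → f X f]
fffmffXffXX ⇒ fffmfffXfffXX   [X → f X f]
fffmfffXfffXX ⇒ fffmffffXffffXX   [X → f X f]
fffmffffXffffXX ⇒ fffmfffffXfffffXX   [X → f X f]
fffmfffffXfffffXX ⇒ fffmfffffrfffffXX   [X → r]
fffmfffffrfffffXX ⇒ fffmfffffrfffffrX   [X → r]
fffmfffffrfffffrX ⇒ fffmfffffrfffffrr   [X → r]

A ⇒ fAX ⇒ ffAXX ⇒ fffAXXX ⇒ fffmXXX ⇒ fffmfXfXX ⇒ fffmffXffXX ⇒ fffmfffXfffXX ⇒ fffmffffXffffXX ⇒ fffmfffffXfffffXX ⇒ fffmfffffrfffffXX ⇒ fffmfffffrfffffrX ⇒ fffmfffffrfffffrr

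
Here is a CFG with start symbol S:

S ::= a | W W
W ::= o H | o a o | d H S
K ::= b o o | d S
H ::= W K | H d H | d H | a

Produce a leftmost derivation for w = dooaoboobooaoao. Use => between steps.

S=>WW=>dHSW=>dWKSW=>doHKSW=>doWKKSW=>dooaoKKSW=>dooaobooKSW=>dooaoboobooSW=>dooaoboobooaW=>dooaoboobooaoao

S => WW   [S ::= W W]
WW => dHSW   [W ::= d H S]
dHSW => dWKSW   [H ::= W K]
dWKSW => doHKSW   [W ::= o H]
doHKSW => doWKKSW   [H ::= W K]
doWKKSW => dooaoKKSW   [W ::= o a o]
dooaoKKSW => dooaobooKSW   [K ::= b o o]
dooaobooKSW => dooaoboobooSW   [K ::= b o o]
dooaoboobooSW => dooaoboobooaW   [S ::= a]
dooaoboobooaW => dooaoboobooaoao   [W ::= o a o]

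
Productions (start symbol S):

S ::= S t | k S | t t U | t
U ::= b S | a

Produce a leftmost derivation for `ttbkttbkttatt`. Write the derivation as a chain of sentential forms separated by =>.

S => ttU   [S ::= t t U]
ttU => ttbS   [U ::= b S]
ttbS => ttbkS   [S ::= k S]
ttbkS => ttbkttU   [S ::= t t U]
ttbkttU => ttbkttbS   [U ::= b S]
ttbkttbS => ttbkttbSt   [S ::= S t]
ttbkttbSt => ttbkttbStt   [S ::= S t]
ttbkttbStt => ttbkttbkStt   [S ::= k S]
ttbkttbkStt => ttbkttbkttUtt   [S ::= t t U]
ttbkttbkttUtt => ttbkttbkttatt   [U ::= a]

S => ttU => ttbS => ttbkS => ttbkttU => ttbkttbS => ttbkttbSt => ttbkttbStt => ttbkttbkStt => ttbkttbkttUtt => ttbkttbkttatt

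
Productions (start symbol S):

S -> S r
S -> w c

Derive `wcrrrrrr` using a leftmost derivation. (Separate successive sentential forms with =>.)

S => Sr   [S -> S r]
Sr => Srr   [S -> S r]
Srr => Srrr   [S -> S r]
Srrr => Srrrr   [S -> S r]
Srrrr => Srrrrr   [S -> S r]
Srrrrr => Srrrrrr   [S -> S r]
Srrrrrr => wcrrrrrr   [S -> w c]

S => Sr => Srr => Srrr => Srrrr => Srrrrr => Srrrrrr => wcrrrrrr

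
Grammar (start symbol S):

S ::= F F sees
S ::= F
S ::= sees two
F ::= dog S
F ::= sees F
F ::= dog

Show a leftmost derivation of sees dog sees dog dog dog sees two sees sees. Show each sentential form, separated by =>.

S => F F sees => sees F F sees => sees dog F sees => sees dog sees F sees => sees dog sees dog S sees => sees dog sees dog F F sees sees => sees dog sees dog dog F sees sees => sees dog sees dog dog dog S sees sees => sees dog sees dog dog dog sees two sees sees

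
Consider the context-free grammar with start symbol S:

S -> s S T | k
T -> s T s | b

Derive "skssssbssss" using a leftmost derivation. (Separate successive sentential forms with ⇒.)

S⇒sST⇒skT⇒sksTs⇒skssTss⇒sksssTsss⇒skssssTssss⇒skssssbssss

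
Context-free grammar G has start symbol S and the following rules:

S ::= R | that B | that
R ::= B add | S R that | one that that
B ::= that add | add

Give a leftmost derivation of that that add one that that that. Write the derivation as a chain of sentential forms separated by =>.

S => R   [S ::= R]
R => S R that   [R ::= S R that]
S R that => that B R that   [S ::= that B]
that B R that => that that add R that   [B ::= that add]
that that add R that => that that add one that that that   [R ::= one that that]

S => R => S R that => that B R that => that that add R that => that that add one that that that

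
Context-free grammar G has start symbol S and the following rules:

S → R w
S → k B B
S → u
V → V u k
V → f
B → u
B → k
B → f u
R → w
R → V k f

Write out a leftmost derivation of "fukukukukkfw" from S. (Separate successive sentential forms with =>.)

S => Rw   [S → R w]
Rw => Vkfw   [R → V k f]
Vkfw => Vukkfw   [V → V u k]
Vukkfw => Vukukkfw   [V → V u k]
Vukukkfw => Vukukukkfw   [V → V u k]
Vukukukkfw => Vukukukukkfw   [V → V u k]
Vukukukukkfw => fukukukukkfw   [V → f]

S=>Rw=>Vkfw=>Vukkfw=>Vukukkfw=>Vukukukkfw=>Vukukukukkfw=>fukukukukkfw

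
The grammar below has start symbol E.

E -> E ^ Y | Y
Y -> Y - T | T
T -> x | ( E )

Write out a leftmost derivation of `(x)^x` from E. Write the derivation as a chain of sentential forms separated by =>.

E=>E^Y=>Y^Y=>T^Y=>(E)^Y=>(Y)^Y=>(T)^Y=>(x)^Y=>(x)^T=>(x)^x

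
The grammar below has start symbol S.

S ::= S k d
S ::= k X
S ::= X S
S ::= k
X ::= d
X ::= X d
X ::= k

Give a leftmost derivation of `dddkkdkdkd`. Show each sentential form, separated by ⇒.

S ⇒ XS ⇒ XdS ⇒ XddS ⇒ dddS ⇒ dddSkd ⇒ dddSkdkd ⇒ dddSkdkdkd ⇒ dddkkdkdkd

S ⇒ XS   [S ::= X S]
XS ⇒ XdS   [X ::= X d]
XdS ⇒ XddS   [X ::= X d]
XddS ⇒ dddS   [X ::= d]
dddS ⇒ dddSkd   [S ::= S k d]
dddSkd ⇒ dddSkdkd   [S ::= S k d]
dddSkdkd ⇒ dddSkdkdkd   [S ::= S k d]
dddSkdkdkd ⇒ dddkkdkdkd   [S ::= k]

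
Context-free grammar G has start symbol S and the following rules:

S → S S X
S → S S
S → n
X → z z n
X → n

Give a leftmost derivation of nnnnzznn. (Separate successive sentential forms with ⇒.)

S⇒SS⇒SSXS⇒SSXSXS⇒nSXSXS⇒nnXSXS⇒nnnSXS⇒nnnnXS⇒nnnnzznS⇒nnnnzznn

S ⇒ SS   [S → S S]
SS ⇒ SSXS   [S → S S X]
SSXS ⇒ SSXSXS   [S → S S X]
SSXSXS ⇒ nSXSXS   [S → n]
nSXSXS ⇒ nnXSXS   [S → n]
nnXSXS ⇒ nnnSXS   [X → n]
nnnSXS ⇒ nnnnXS   [S → n]
nnnnXS ⇒ nnnnzznS   [X → z z n]
nnnnzznS ⇒ nnnnzznn   [S → n]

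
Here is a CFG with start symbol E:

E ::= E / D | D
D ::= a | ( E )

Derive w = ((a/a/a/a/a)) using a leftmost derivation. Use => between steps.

E => D => (E) => (D) => ((E)) => ((E/D)) => ((E/D/D)) => ((E/D/D/D)) => ((E/D/D/D/D)) => ((D/D/D/D/D)) => ((a/D/D/D/D)) => ((a/a/D/D/D)) => ((a/a/a/D/D)) => ((a/a/a/a/D)) => ((a/a/a/a/a))

E => D   [E ::= D]
D => (E)   [D ::= ( E )]
(E) => (D)   [E ::= D]
(D) => ((E))   [D ::= ( E )]
((E)) => ((E/D))   [E ::= E / D]
((E/D)) => ((E/D/D))   [E ::= E / D]
((E/D/D)) => ((E/D/D/D))   [E ::= E / D]
((E/D/D/D)) => ((E/D/D/D/D))   [E ::= E / D]
((E/D/D/D/D)) => ((D/D/D/D/D))   [E ::= D]
((D/D/D/D/D)) => ((a/D/D/D/D))   [D ::= a]
((a/D/D/D/D)) => ((a/a/D/D/D))   [D ::= a]
((a/a/D/D/D)) => ((a/a/a/D/D))   [D ::= a]
((a/a/a/D/D)) => ((a/a/a/a/D))   [D ::= a]
((a/a/a/a/D)) => ((a/a/a/a/a))   [D ::= a]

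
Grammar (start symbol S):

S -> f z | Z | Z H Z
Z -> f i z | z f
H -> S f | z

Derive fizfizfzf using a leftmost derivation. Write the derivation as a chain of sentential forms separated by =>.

S => ZHZ   [S -> Z H Z]
ZHZ => fizHZ   [Z -> f i z]
fizHZ => fizSfZ   [H -> S f]
fizSfZ => fizZfZ   [S -> Z]
fizZfZ => fizfizfZ   [Z -> f i z]
fizfizfZ => fizfizfzf   [Z -> z f]

S => ZHZ => fizHZ => fizSfZ => fizZfZ => fizfizfZ => fizfizfzf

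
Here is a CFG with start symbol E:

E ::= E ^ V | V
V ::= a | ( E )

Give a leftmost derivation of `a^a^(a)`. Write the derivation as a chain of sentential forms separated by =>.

E => E^V   [E ::= E ^ V]
E^V => E^V^V   [E ::= E ^ V]
E^V^V => V^V^V   [E ::= V]
V^V^V => a^V^V   [V ::= a]
a^V^V => a^a^V   [V ::= a]
a^a^V => a^a^(E)   [V ::= ( E )]
a^a^(E) => a^a^(V)   [E ::= V]
a^a^(V) => a^a^(a)   [V ::= a]

E => E^V => E^V^V => V^V^V => a^V^V => a^a^V => a^a^(E) => a^a^(V) => a^a^(a)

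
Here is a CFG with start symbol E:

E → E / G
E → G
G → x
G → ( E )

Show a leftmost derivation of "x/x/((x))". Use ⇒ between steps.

E ⇒ E/G   [E → E / G]
E/G ⇒ E/G/G   [E → E / G]
E/G/G ⇒ G/G/G   [E → G]
G/G/G ⇒ x/G/G   [G → x]
x/G/G ⇒ x/x/G   [G → x]
x/x/G ⇒ x/x/(E)   [G → ( E )]
x/x/(E) ⇒ x/x/(G)   [E → G]
x/x/(G) ⇒ x/x/((E))   [G → ( E )]
x/x/((E)) ⇒ x/x/((G))   [E → G]
x/x/((G)) ⇒ x/x/((x))   [G → x]

E ⇒ E/G ⇒ E/G/G ⇒ G/G/G ⇒ x/G/G ⇒ x/x/G ⇒ x/x/(E) ⇒ x/x/(G) ⇒ x/x/((E)) ⇒ x/x/((G)) ⇒ x/x/((x))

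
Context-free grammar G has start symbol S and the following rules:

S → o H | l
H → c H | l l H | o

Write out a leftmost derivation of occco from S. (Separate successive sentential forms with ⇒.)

S ⇒ oH ⇒ ocH ⇒ occH ⇒ occcH ⇒ occco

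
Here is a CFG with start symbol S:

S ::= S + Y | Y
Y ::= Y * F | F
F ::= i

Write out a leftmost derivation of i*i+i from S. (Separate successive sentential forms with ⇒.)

S ⇒ S+Y ⇒ Y+Y ⇒ Y*F+Y ⇒ F*F+Y ⇒ i*F+Y ⇒ i*i+Y ⇒ i*i+F ⇒ i*i+i

S ⇒ S+Y   [S ::= S + Y]
S+Y ⇒ Y+Y   [S ::= Y]
Y+Y ⇒ Y*F+Y   [Y ::= Y * F]
Y*F+Y ⇒ F*F+Y   [Y ::= F]
F*F+Y ⇒ i*F+Y   [F ::= i]
i*F+Y ⇒ i*i+Y   [F ::= i]
i*i+Y ⇒ i*i+F   [Y ::= F]
i*i+F ⇒ i*i+i   [F ::= i]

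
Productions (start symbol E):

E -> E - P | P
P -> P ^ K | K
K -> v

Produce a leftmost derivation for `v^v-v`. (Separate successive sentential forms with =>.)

E => E-P   [E -> E - P]
E-P => P-P   [E -> P]
P-P => P^K-P   [P -> P ^ K]
P^K-P => K^K-P   [P -> K]
K^K-P => v^K-P   [K -> v]
v^K-P => v^v-P   [K -> v]
v^v-P => v^v-K   [P -> K]
v^v-K => v^v-v   [K -> v]

E => E-P => P-P => P^K-P => K^K-P => v^K-P => v^v-P => v^v-K => v^v-v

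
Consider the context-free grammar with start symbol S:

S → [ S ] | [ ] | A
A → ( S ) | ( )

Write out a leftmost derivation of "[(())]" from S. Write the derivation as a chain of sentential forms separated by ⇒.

S ⇒ [S]   [S → [ S ]]
[S] ⇒ [A]   [S → A]
[A] ⇒ [(S)]   [A → ( S )]
[(S)] ⇒ [(A)]   [S → A]
[(A)] ⇒ [(())]   [A → ( )]

S⇒[S]⇒[A]⇒[(S)]⇒[(A)]⇒[(())]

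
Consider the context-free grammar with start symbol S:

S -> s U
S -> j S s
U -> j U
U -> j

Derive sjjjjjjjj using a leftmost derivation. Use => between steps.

S => sU   [S -> s U]
sU => sjU   [U -> j U]
sjU => sjjU   [U -> j U]
sjjU => sjjjU   [U -> j U]
sjjjU => sjjjjU   [U -> j U]
sjjjjU => sjjjjjU   [U -> j U]
sjjjjjU => sjjjjjjU   [U -> j U]
sjjjjjjU => sjjjjjjjU   [U -> j U]
sjjjjjjjU => sjjjjjjjj   [U -> j]

S => sU => sjU => sjjU => sjjjU => sjjjjU => sjjjjjU => sjjjjjjU => sjjjjjjjU => sjjjjjjjj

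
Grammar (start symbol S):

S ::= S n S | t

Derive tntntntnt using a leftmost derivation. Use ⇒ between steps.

S ⇒ SnS ⇒ SnSnS ⇒ SnSnSnS ⇒ SnSnSnSnS ⇒ tnSnSnSnS ⇒ tntnSnSnS ⇒ tntntnSnS ⇒ tntntntnS ⇒ tntntntnt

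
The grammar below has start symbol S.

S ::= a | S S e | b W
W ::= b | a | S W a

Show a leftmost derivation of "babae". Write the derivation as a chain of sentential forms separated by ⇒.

S ⇒ SSe   [S ::= S S e]
SSe ⇒ bWSe   [S ::= b W]
bWSe ⇒ baSe   [W ::= a]
baSe ⇒ babWe   [S ::= b W]
babWe ⇒ babae   [W ::= a]

S ⇒ SSe ⇒ bWSe ⇒ baSe ⇒ babWe ⇒ babae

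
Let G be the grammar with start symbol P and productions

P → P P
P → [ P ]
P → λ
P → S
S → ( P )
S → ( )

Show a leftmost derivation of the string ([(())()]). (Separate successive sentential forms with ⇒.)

P ⇒ S   [P → S]
S ⇒ (P)   [S → ( P )]
(P) ⇒ ([P])   [P → [ P ]]
([P]) ⇒ ([PP])   [P → P P]
([PP]) ⇒ ([SP])   [P → S]
([SP]) ⇒ ([(P)P])   [S → ( P )]
([(P)P]) ⇒ ([(S)P])   [P → S]
([(S)P]) ⇒ ([(())P])   [S → ( )]
([(())P]) ⇒ ([(())S])   [P → S]
([(())S]) ⇒ ([(())()])   [S → ( )]

P⇒S⇒(P)⇒([P])⇒([PP])⇒([SP])⇒([(P)P])⇒([(S)P])⇒([(())P])⇒([(())S])⇒([(())()])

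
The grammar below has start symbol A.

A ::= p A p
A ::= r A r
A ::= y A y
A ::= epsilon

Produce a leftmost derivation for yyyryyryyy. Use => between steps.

A => yAy => yyAyy => yyyAyyy => yyyrAryyy => yyyryAyryyy => yyyryyryyy

A => yAy   [A ::= y A y]
yAy => yyAyy   [A ::= y A y]
yyAyy => yyyAyyy   [A ::= y A y]
yyyAyyy => yyyrAryyy   [A ::= r A r]
yyyrAryyy => yyyryAyryyy   [A ::= y A y]
yyyryAyryyy => yyyryyryyy   [A ::= epsilon]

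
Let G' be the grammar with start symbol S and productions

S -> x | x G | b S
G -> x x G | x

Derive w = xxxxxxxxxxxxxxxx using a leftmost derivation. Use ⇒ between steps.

S⇒xG⇒xxxG⇒xxxxxG⇒xxxxxxxG⇒xxxxxxxxxG⇒xxxxxxxxxxxG⇒xxxxxxxxxxxxxG⇒xxxxxxxxxxxxxxxG⇒xxxxxxxxxxxxxxxx

S ⇒ xG   [S -> x G]
xG ⇒ xxxG   [G -> x x G]
xxxG ⇒ xxxxxG   [G -> x x G]
xxxxxG ⇒ xxxxxxxG   [G -> x x G]
xxxxxxxG ⇒ xxxxxxxxxG   [G -> x x G]
xxxxxxxxxG ⇒ xxxxxxxxxxxG   [G -> x x G]
xxxxxxxxxxxG ⇒ xxxxxxxxxxxxxG   [G -> x x G]
xxxxxxxxxxxxxG ⇒ xxxxxxxxxxxxxxxG   [G -> x x G]
xxxxxxxxxxxxxxxG ⇒ xxxxxxxxxxxxxxxx   [G -> x]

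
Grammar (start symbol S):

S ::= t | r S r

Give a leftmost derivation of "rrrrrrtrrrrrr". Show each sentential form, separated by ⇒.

S⇒rSr⇒rrSrr⇒rrrSrrr⇒rrrrSrrrr⇒rrrrrSrrrrr⇒rrrrrrSrrrrrr⇒rrrrrrtrrrrrr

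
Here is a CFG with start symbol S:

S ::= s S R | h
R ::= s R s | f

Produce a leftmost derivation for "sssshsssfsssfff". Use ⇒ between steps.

S⇒sSR⇒ssSRR⇒sssSRRR⇒ssssSRRRR⇒sssshRRRR⇒sssshsRsRRR⇒sssshssRssRRR⇒sssshsssRsssRRR⇒sssshsssfsssRRR⇒sssshsssfsssfRR⇒sssshsssfsssffR⇒sssshsssfsssfff

S ⇒ sSR   [S ::= s S R]
sSR ⇒ ssSRR   [S ::= s S R]
ssSRR ⇒ sssSRRR   [S ::= s S R]
sssSRRR ⇒ ssssSRRRR   [S ::= s S R]
ssssSRRRR ⇒ sssshRRRR   [S ::= h]
sssshRRRR ⇒ sssshsRsRRR   [R ::= s R s]
sssshsRsRRR ⇒ sssshssRssRRR   [R ::= s R s]
sssshssRssRRR ⇒ sssshsssRsssRRR   [R ::= s R s]
sssshsssRsssRRR ⇒ sssshsssfsssRRR   [R ::= f]
sssshsssfsssRRR ⇒ sssshsssfsssfRR   [R ::= f]
sssshsssfsssfRR ⇒ sssshsssfsssffR   [R ::= f]
sssshsssfsssffR ⇒ sssshsssfsssfff   [R ::= f]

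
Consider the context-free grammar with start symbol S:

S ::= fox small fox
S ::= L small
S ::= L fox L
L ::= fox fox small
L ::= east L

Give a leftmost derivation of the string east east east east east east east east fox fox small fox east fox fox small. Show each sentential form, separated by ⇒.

S ⇒ L fox L ⇒ east L fox L ⇒ east east L fox L ⇒ east east east L fox L ⇒ east east east east L fox L ⇒ east east east east east L fox L ⇒ east east east east east east L fox L ⇒ east east east east east east east L fox L ⇒ east east east east east east east east L fox L ⇒ east east east east east east east east fox fox small fox L ⇒ east east east east east east east east fox fox small fox east L ⇒ east east east east east east east east fox fox small fox east fox fox small

S ⇒ L fox L   [S ::= L fox L]
L fox L ⇒ east L fox L   [L ::= east L]
east L fox L ⇒ east east L fox L   [L ::= east L]
east east L fox L ⇒ east east east L fox L   [L ::= east L]
east east east L fox L ⇒ east east east east L fox L   [L ::= east L]
east east east east L fox L ⇒ east east east east east L fox L   [L ::= east L]
east east east east east L fox L ⇒ east east east east east east L fox L   [L ::= east L]
east east east east east east L fox L ⇒ east east east east east east east L fox L   [L ::= east L]
east east east east east east east L fox L ⇒ east east east east east east east east L fox L   [L ::= east L]
east east east east east east east east L fox L ⇒ east east east east east east east east fox fox small fox L   [L ::= fox fox small]
east east east east east east east east fox fox small fox L ⇒ east east east east east east east east fox fox small fox east L   [L ::= east L]
east east east east east east east east fox fox small fox east L ⇒ east east east east east east east east fox fox small fox east fox fox small   [L ::= fox fox small]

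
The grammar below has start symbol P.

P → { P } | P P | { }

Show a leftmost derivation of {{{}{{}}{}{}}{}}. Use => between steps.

P => {P} => {PP} => {{P}P} => {{PP}P} => {{{}P}P} => {{{}PP}P} => {{{}PPP}P} => {{{}{P}PP}P} => {{{}{{}}PP}P} => {{{}{{}}{}P}P} => {{{}{{}}{}{}}P} => {{{}{{}}{}{}}{}}

P => {P}   [P → { P }]
{P} => {PP}   [P → P P]
{PP} => {{P}P}   [P → { P }]
{{P}P} => {{PP}P}   [P → P P]
{{PP}P} => {{{}P}P}   [P → { }]
{{{}P}P} => {{{}PP}P}   [P → P P]
{{{}PP}P} => {{{}PPP}P}   [P → P P]
{{{}PPP}P} => {{{}{P}PP}P}   [P → { P }]
{{{}{P}PP}P} => {{{}{{}}PP}P}   [P → { }]
{{{}{{}}PP}P} => {{{}{{}}{}P}P}   [P → { }]
{{{}{{}}{}P}P} => {{{}{{}}{}{}}P}   [P → { }]
{{{}{{}}{}{}}P} => {{{}{{}}{}{}}{}}   [P → { }]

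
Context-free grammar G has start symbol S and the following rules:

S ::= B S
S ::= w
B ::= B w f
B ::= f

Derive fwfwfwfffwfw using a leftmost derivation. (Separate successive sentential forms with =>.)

S => BS => BwfS => BwfwfS => BwfwfwfS => fwfwfwfS => fwfwfwfBS => fwfwfwffS => fwfwfwffBS => fwfwfwffBwfS => fwfwfwfffwfS => fwfwfwfffwfw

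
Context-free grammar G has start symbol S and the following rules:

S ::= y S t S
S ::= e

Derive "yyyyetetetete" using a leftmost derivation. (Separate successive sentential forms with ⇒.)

S ⇒ yStS ⇒ yyStStS ⇒ yyyStStStS ⇒ yyyyStStStStS ⇒ yyyyetStStStS ⇒ yyyyetetStStS ⇒ yyyyetetetStS ⇒ yyyyetetetetS ⇒ yyyyetetetete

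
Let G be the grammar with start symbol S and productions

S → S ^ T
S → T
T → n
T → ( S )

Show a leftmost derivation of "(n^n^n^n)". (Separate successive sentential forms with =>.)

S=>T=>(S)=>(S^T)=>(S^T^T)=>(S^T^T^T)=>(T^T^T^T)=>(n^T^T^T)=>(n^n^T^T)=>(n^n^n^T)=>(n^n^n^n)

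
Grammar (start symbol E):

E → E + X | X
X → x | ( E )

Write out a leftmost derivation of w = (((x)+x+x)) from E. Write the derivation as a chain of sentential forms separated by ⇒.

E ⇒ X ⇒ (E) ⇒ (X) ⇒ ((E)) ⇒ ((E+X)) ⇒ ((E+X+X)) ⇒ ((X+X+X)) ⇒ (((E)+X+X)) ⇒ (((X)+X+X)) ⇒ (((x)+X+X)) ⇒ (((x)+x+X)) ⇒ (((x)+x+x))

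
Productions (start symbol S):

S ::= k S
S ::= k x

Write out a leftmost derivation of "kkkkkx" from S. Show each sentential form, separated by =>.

S => kS => kkS => kkkS => kkkkS => kkkkkx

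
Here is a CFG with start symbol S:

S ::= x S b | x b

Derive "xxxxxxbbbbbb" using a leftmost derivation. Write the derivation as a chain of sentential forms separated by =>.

S => xSb => xxSbb => xxxSbbb => xxxxSbbbb => xxxxxSbbbbb => xxxxxxbbbbbb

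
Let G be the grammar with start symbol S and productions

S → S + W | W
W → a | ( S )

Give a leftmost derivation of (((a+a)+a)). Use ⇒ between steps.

S ⇒ W ⇒ (S) ⇒ (W) ⇒ ((S)) ⇒ ((S+W)) ⇒ ((W+W)) ⇒ (((S)+W)) ⇒ (((S+W)+W)) ⇒ (((W+W)+W)) ⇒ (((a+W)+W)) ⇒ (((a+a)+W)) ⇒ (((a+a)+a))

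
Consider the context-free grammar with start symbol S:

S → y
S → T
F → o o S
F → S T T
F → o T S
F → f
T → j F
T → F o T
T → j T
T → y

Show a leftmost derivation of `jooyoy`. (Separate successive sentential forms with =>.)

S=>T=>jT=>jFoT=>jooSoT=>jooyoT=>jooyoy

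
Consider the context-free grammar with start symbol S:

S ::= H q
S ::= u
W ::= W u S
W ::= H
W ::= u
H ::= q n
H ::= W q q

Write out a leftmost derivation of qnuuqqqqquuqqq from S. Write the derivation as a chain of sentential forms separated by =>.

S => Hq   [S ::= H q]
Hq => Wqqq   [H ::= W q q]
Wqqq => WuSqqq   [W ::= W u S]
WuSqqq => HuSqqq   [W ::= H]
HuSqqq => WqquSqqq   [H ::= W q q]
WqquSqqq => WuSqquSqqq   [W ::= W u S]
WuSqquSqqq => HuSqquSqqq   [W ::= H]
HuSqquSqqq => qnuSqquSqqq   [H ::= q n]
qnuSqquSqqq => qnuHqqquSqqq   [S ::= H q]
qnuHqqquSqqq => qnuWqqqqquSqqq   [H ::= W q q]
qnuWqqqqquSqqq => qnuuqqqqquSqqq   [W ::= u]
qnuuqqqqquSqqq => qnuuqqqqquuqqq   [S ::= u]

S => Hq => Wqqq => WuSqqq => HuSqqq => WqquSqqq => WuSqquSqqq => HuSqquSqqq => qnuSqquSqqq => qnuHqqquSqqq => qnuWqqqqquSqqq => qnuuqqqqquSqqq => qnuuqqqqquuqqq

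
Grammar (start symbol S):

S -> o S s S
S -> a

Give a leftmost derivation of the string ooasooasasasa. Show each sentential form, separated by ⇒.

S ⇒ oSsS ⇒ ooSsSsS ⇒ ooasSsS ⇒ ooasoSsSsS ⇒ ooasooSsSsSsS ⇒ ooasooasSsSsS ⇒ ooasooasasSsS ⇒ ooasooasasasS ⇒ ooasooasasasa

S ⇒ oSsS   [S -> o S s S]
oSsS ⇒ ooSsSsS   [S -> o S s S]
ooSsSsS ⇒ ooasSsS   [S -> a]
ooasSsS ⇒ ooasoSsSsS   [S -> o S s S]
ooasoSsSsS ⇒ ooasooSsSsSsS   [S -> o S s S]
ooasooSsSsSsS ⇒ ooasooasSsSsS   [S -> a]
ooasooasSsSsS ⇒ ooasooasasSsS   [S -> a]
ooasooasasSsS ⇒ ooasooasasasS   [S -> a]
ooasooasasasS ⇒ ooasooasasasa   [S -> a]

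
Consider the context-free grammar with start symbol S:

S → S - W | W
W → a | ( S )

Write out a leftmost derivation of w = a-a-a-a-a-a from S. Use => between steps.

S => S-W => S-W-W => S-W-W-W => S-W-W-W-W => S-W-W-W-W-W => W-W-W-W-W-W => a-W-W-W-W-W => a-a-W-W-W-W => a-a-a-W-W-W => a-a-a-a-W-W => a-a-a-a-a-W => a-a-a-a-a-a

S => S-W   [S → S - W]
S-W => S-W-W   [S → S - W]
S-W-W => S-W-W-W   [S → S - W]
S-W-W-W => S-W-W-W-W   [S → S - W]
S-W-W-W-W => S-W-W-W-W-W   [S → S - W]
S-W-W-W-W-W => W-W-W-W-W-W   [S → W]
W-W-W-W-W-W => a-W-W-W-W-W   [W → a]
a-W-W-W-W-W => a-a-W-W-W-W   [W → a]
a-a-W-W-W-W => a-a-a-W-W-W   [W → a]
a-a-a-W-W-W => a-a-a-a-W-W   [W → a]
a-a-a-a-W-W => a-a-a-a-a-W   [W → a]
a-a-a-a-a-W => a-a-a-a-a-a   [W → a]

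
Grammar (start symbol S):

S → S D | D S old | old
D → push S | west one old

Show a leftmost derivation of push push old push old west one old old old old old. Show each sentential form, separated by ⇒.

S ⇒ D S old   [S → D S old]
D S old ⇒ push S S old   [D → push S]
push S S old ⇒ push D S old S old   [S → D S old]
push D S old S old ⇒ push push S S old S old   [D → push S]
push push S S old S old ⇒ push push S D S old S old   [S → S D]
push push S D S old S old ⇒ push push S D D S old S old   [S → S D]
push push S D D S old S old ⇒ push push old D D S old S old   [S → old]
push push old D D S old S old ⇒ push push old push S D S old S old   [D → push S]
push push old push S D S old S old ⇒ push push old push old D S old S old   [S → old]
push push old push old D S old S old ⇒ push push old push old west one old S old S old   [D → west one old]
push push old push old west one old S old S old ⇒ push push old push old west one old old old S old   [S → old]
push push old push old west one old old old S old ⇒ push push old push old west one old old old old old   [S → old]

S ⇒ D S old ⇒ push S S old ⇒ push D S old S old ⇒ push push S S old S old ⇒ push push S D S old S old ⇒ push push S D D S old S old ⇒ push push old D D S old S old ⇒ push push old push S D S old S old ⇒ push push old push old D S old S old ⇒ push push old push old west one old S old S old ⇒ push push old push old west one old old old S old ⇒ push push old push old west one old old old old old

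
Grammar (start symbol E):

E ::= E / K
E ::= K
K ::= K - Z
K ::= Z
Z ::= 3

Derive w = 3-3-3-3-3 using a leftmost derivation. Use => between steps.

E => K   [E ::= K]
K => K-Z   [K ::= K - Z]
K-Z => K-Z-Z   [K ::= K - Z]
K-Z-Z => K-Z-Z-Z   [K ::= K - Z]
K-Z-Z-Z => K-Z-Z-Z-Z   [K ::= K - Z]
K-Z-Z-Z-Z => Z-Z-Z-Z-Z   [K ::= Z]
Z-Z-Z-Z-Z => 3-Z-Z-Z-Z   [Z ::= 3]
3-Z-Z-Z-Z => 3-3-Z-Z-Z   [Z ::= 3]
3-3-Z-Z-Z => 3-3-3-Z-Z   [Z ::= 3]
3-3-3-Z-Z => 3-3-3-3-Z   [Z ::= 3]
3-3-3-3-Z => 3-3-3-3-3   [Z ::= 3]

E => K => K-Z => K-Z-Z => K-Z-Z-Z => K-Z-Z-Z-Z => Z-Z-Z-Z-Z => 3-Z-Z-Z-Z => 3-3-Z-Z-Z => 3-3-3-Z-Z => 3-3-3-3-Z => 3-3-3-3-3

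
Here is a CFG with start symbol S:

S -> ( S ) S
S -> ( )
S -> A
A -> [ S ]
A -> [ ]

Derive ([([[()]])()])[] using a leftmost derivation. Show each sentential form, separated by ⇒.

S ⇒ (S)S   [S -> ( S ) S]
(S)S ⇒ (A)S   [S -> A]
(A)S ⇒ ([S])S   [A -> [ S ]]
([S])S ⇒ ([(S)S])S   [S -> ( S ) S]
([(S)S])S ⇒ ([(A)S])S   [S -> A]
([(A)S])S ⇒ ([([S])S])S   [A -> [ S ]]
([([S])S])S ⇒ ([([A])S])S   [S -> A]
([([A])S])S ⇒ ([([[S]])S])S   [A -> [ S ]]
([([[S]])S])S ⇒ ([([[()]])S])S   [S -> ( )]
([([[()]])S])S ⇒ ([([[()]])()])S   [S -> ( )]
([([[()]])()])S ⇒ ([([[()]])()])A   [S -> A]
([([[()]])()])A ⇒ ([([[()]])()])[]   [A -> [ ]]

S ⇒ (S)S ⇒ (A)S ⇒ ([S])S ⇒ ([(S)S])S ⇒ ([(A)S])S ⇒ ([([S])S])S ⇒ ([([A])S])S ⇒ ([([[S]])S])S ⇒ ([([[()]])S])S ⇒ ([([[()]])()])S ⇒ ([([[()]])()])A ⇒ ([([[()]])()])[]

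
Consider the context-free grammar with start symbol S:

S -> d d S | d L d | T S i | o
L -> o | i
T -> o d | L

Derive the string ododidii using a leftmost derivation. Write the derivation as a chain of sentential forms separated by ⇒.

S ⇒ TSi   [S -> T S i]
TSi ⇒ odSi   [T -> o d]
odSi ⇒ odTSii   [S -> T S i]
odTSii ⇒ odLSii   [T -> L]
odLSii ⇒ odoSii   [L -> o]
odoSii ⇒ ododLdii   [S -> d L d]
ododLdii ⇒ ododidii   [L -> i]

S⇒TSi⇒odSi⇒odTSii⇒odLSii⇒odoSii⇒ododLdii⇒ododidii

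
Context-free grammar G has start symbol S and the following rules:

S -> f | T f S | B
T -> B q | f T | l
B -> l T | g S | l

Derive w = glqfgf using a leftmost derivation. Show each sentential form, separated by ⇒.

S ⇒ B ⇒ gS ⇒ gTfS ⇒ gBqfS ⇒ glqfS ⇒ glqfB ⇒ glqfgS ⇒ glqfgf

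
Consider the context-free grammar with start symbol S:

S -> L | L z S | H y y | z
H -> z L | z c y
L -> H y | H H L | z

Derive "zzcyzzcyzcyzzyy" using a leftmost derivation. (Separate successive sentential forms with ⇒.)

S ⇒ Hyy   [S -> H y y]
Hyy ⇒ zLyy   [H -> z L]
zLyy ⇒ zHHLyy   [L -> H H L]
zHHLyy ⇒ zzcyHLyy   [H -> z c y]
zzcyHLyy ⇒ zzcyzLLyy   [H -> z L]
zzcyzLLyy ⇒ zzcyzHHLLyy   [L -> H H L]
zzcyzHHLLyy ⇒ zzcyzzcyHLLyy   [H -> z c y]
zzcyzzcyHLLyy ⇒ zzcyzzcyzcyLLyy   [H -> z c y]
zzcyzzcyzcyLLyy ⇒ zzcyzzcyzcyzLyy   [L -> z]
zzcyzzcyzcyzLyy ⇒ zzcyzzcyzcyzzyy   [L -> z]

S ⇒ Hyy ⇒ zLyy ⇒ zHHLyy ⇒ zzcyHLyy ⇒ zzcyzLLyy ⇒ zzcyzHHLLyy ⇒ zzcyzzcyHLLyy ⇒ zzcyzzcyzcyLLyy ⇒ zzcyzzcyzcyzLyy ⇒ zzcyzzcyzcyzzyy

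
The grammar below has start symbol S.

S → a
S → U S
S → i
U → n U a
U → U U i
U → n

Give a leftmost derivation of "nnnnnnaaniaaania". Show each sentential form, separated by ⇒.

S ⇒ US ⇒ UUiS ⇒ nUaUiS ⇒ nnUaaUiS ⇒ nnnUaaaUiS ⇒ nnnUUiaaaUiS ⇒ nnnnUaUiaaaUiS ⇒ nnnnnUaaUiaaaUiS ⇒ nnnnnnaaUiaaaUiS ⇒ nnnnnnaaniaaaUiS ⇒ nnnnnnaaniaaaniS ⇒ nnnnnnaaniaaania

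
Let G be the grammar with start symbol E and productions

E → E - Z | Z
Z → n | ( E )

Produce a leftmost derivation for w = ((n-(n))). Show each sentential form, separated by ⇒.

E ⇒ Z   [E → Z]
Z ⇒ (E)   [Z → ( E )]
(E) ⇒ (Z)   [E → Z]
(Z) ⇒ ((E))   [Z → ( E )]
((E)) ⇒ ((E-Z))   [E → E - Z]
((E-Z)) ⇒ ((Z-Z))   [E → Z]
((Z-Z)) ⇒ ((n-Z))   [Z → n]
((n-Z)) ⇒ ((n-(E)))   [Z → ( E )]
((n-(E))) ⇒ ((n-(Z)))   [E → Z]
((n-(Z))) ⇒ ((n-(n)))   [Z → n]

E ⇒ Z ⇒ (E) ⇒ (Z) ⇒ ((E)) ⇒ ((E-Z)) ⇒ ((Z-Z)) ⇒ ((n-Z)) ⇒ ((n-(E))) ⇒ ((n-(Z))) ⇒ ((n-(n)))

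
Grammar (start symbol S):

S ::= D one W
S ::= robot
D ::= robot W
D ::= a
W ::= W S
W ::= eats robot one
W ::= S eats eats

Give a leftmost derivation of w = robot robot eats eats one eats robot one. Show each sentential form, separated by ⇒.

S ⇒ D one W   [S ::= D one W]
D one W ⇒ robot W one W   [D ::= robot W]
robot W one W ⇒ robot S eats eats one W   [W ::= S eats eats]
robot S eats eats one W ⇒ robot robot eats eats one W   [S ::= robot]
robot robot eats eats one W ⇒ robot robot eats eats one eats robot one   [W ::= eats robot one]

S ⇒ D one W ⇒ robot W one W ⇒ robot S eats eats one W ⇒ robot robot eats eats one W ⇒ robot robot eats eats one eats robot one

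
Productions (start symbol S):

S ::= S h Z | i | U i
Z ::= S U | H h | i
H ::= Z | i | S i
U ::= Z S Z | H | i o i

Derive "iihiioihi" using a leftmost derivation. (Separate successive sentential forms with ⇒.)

S ⇒ ShZ ⇒ ShZhZ ⇒ UihZhZ ⇒ HihZhZ ⇒ iihZhZ ⇒ iihSUhZ ⇒ iihiUhZ ⇒ iihiioihZ ⇒ iihiioihi

S ⇒ ShZ   [S ::= S h Z]
ShZ ⇒ ShZhZ   [S ::= S h Z]
ShZhZ ⇒ UihZhZ   [S ::= U i]
UihZhZ ⇒ HihZhZ   [U ::= H]
HihZhZ ⇒ iihZhZ   [H ::= i]
iihZhZ ⇒ iihSUhZ   [Z ::= S U]
iihSUhZ ⇒ iihiUhZ   [S ::= i]
iihiUhZ ⇒ iihiioihZ   [U ::= i o i]
iihiioihZ ⇒ iihiioihi   [Z ::= i]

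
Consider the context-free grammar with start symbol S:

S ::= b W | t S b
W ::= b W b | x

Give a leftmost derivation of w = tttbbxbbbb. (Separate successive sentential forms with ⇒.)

S⇒tSb⇒ttSbb⇒tttSbbb⇒tttbWbbb⇒tttbbWbbbb⇒tttbbxbbbb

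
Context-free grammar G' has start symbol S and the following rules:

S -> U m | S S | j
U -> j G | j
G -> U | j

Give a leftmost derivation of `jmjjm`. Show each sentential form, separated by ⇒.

S⇒SS⇒UmS⇒jmS⇒jmUm⇒jmjGm⇒jmjUm⇒jmjjm

S ⇒ SS   [S -> S S]
SS ⇒ UmS   [S -> U m]
UmS ⇒ jmS   [U -> j]
jmS ⇒ jmUm   [S -> U m]
jmUm ⇒ jmjGm   [U -> j G]
jmjGm ⇒ jmjUm   [G -> U]
jmjUm ⇒ jmjjm   [U -> j]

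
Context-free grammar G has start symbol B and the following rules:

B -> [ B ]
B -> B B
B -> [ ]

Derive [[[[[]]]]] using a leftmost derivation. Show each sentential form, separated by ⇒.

B⇒[B]⇒[[B]]⇒[[[B]]]⇒[[[[B]]]]⇒[[[[[]]]]]

B ⇒ [B]   [B -> [ B ]]
[B] ⇒ [[B]]   [B -> [ B ]]
[[B]] ⇒ [[[B]]]   [B -> [ B ]]
[[[B]]] ⇒ [[[[B]]]]   [B -> [ B ]]
[[[[B]]]] ⇒ [[[[[]]]]]   [B -> [ ]]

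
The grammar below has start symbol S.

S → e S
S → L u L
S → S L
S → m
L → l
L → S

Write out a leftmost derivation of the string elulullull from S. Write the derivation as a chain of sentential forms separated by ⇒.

S⇒eS⇒eSL⇒eLuLL⇒eSuLL⇒eSLuLL⇒eLuLLuLL⇒eSuLLuLL⇒eLuLuLLuLL⇒eluLuLLuLL⇒eluluLLuLL⇒elululLuLL⇒elululluLL⇒elulullulL⇒elulullull

S ⇒ eS   [S → e S]
eS ⇒ eSL   [S → S L]
eSL ⇒ eLuLL   [S → L u L]
eLuLL ⇒ eSuLL   [L → S]
eSuLL ⇒ eSLuLL   [S → S L]
eSLuLL ⇒ eLuLLuLL   [S → L u L]
eLuLLuLL ⇒ eSuLLuLL   [L → S]
eSuLLuLL ⇒ eLuLuLLuLL   [S → L u L]
eLuLuLLuLL ⇒ eluLuLLuLL   [L → l]
eluLuLLuLL ⇒ eluluLLuLL   [L → l]
eluluLLuLL ⇒ elululLuLL   [L → l]
elululLuLL ⇒ elululluLL   [L → l]
elululluLL ⇒ elulullulL   [L → l]
elulullulL ⇒ elulullull   [L → l]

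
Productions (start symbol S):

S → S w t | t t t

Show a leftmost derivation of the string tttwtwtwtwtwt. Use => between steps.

S => Swt => Swtwt => Swtwtwt => Swtwtwtwt => Swtwtwtwtwt => tttwtwtwtwtwt

S => Swt   [S → S w t]
Swt => Swtwt   [S → S w t]
Swtwt => Swtwtwt   [S → S w t]
Swtwtwt => Swtwtwtwt   [S → S w t]
Swtwtwtwt => Swtwtwtwtwt   [S → S w t]
Swtwtwtwtwt => tttwtwtwtwtwt   [S → t t t]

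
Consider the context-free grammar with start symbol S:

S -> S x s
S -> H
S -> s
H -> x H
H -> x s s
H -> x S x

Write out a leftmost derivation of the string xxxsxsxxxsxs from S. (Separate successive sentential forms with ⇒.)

S ⇒ Sxs   [S -> S x s]
Sxs ⇒ Sxsxs   [S -> S x s]
Sxsxs ⇒ Hxsxs   [S -> H]
Hxsxs ⇒ xSxxsxs   [H -> x S x]
xSxxsxs ⇒ xHxxsxs   [S -> H]
xHxxsxs ⇒ xxHxxsxs   [H -> x H]
xxHxxsxs ⇒ xxxSxxxsxs   [H -> x S x]
xxxSxxxsxs ⇒ xxxSxsxxxsxs   [S -> S x s]
xxxSxsxxxsxs ⇒ xxxsxsxxxsxs   [S -> s]

S ⇒ Sxs ⇒ Sxsxs ⇒ Hxsxs ⇒ xSxxsxs ⇒ xHxxsxs ⇒ xxHxxsxs ⇒ xxxSxxxsxs ⇒ xxxSxsxxxsxs ⇒ xxxsxsxxxsxs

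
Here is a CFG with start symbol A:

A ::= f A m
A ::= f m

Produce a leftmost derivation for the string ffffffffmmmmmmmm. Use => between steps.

A => fAm   [A ::= f A m]
fAm => ffAmm   [A ::= f A m]
ffAmm => fffAmmm   [A ::= f A m]
fffAmmm => ffffAmmmm   [A ::= f A m]
ffffAmmmm => fffffAmmmmm   [A ::= f A m]
fffffAmmmmm => ffffffAmmmmmm   [A ::= f A m]
ffffffAmmmmmm => fffffffAmmmmmmm   [A ::= f A m]
fffffffAmmmmmmm => ffffffffmmmmmmmm   [A ::= f m]

A => fAm => ffAmm => fffAmmm => ffffAmmmm => fffffAmmmmm => ffffffAmmmmmm => fffffffAmmmmmmm => ffffffffmmmmmmmm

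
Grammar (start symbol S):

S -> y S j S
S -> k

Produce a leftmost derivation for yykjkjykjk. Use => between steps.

S=>ySjS=>yySjSjS=>yykjSjS=>yykjkjS=>yykjkjySjS=>yykjkjykjS=>yykjkjykjk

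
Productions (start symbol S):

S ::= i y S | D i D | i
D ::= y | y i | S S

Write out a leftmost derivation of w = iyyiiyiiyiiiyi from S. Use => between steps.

S => DiD => SSiD => DiDSiD => SSiDSiD => iySSiDSiD => iyDiDSiDSiD => iyyiiDSiDSiD => iyyiiySiDSiD => iyyiiyiiDSiD => iyyiiyiiyiSiD => iyyiiyiiyiiiD => iyyiiyiiyiiiyi

S => DiD   [S ::= D i D]
DiD => SSiD   [D ::= S S]
SSiD => DiDSiD   [S ::= D i D]
DiDSiD => SSiDSiD   [D ::= S S]
SSiDSiD => iySSiDSiD   [S ::= i y S]
iySSiDSiD => iyDiDSiDSiD   [S ::= D i D]
iyDiDSiDSiD => iyyiiDSiDSiD   [D ::= y i]
iyyiiDSiDSiD => iyyiiySiDSiD   [D ::= y]
iyyiiySiDSiD => iyyiiyiiDSiD   [S ::= i]
iyyiiyiiDSiD => iyyiiyiiyiSiD   [D ::= y i]
iyyiiyiiyiSiD => iyyiiyiiyiiiD   [S ::= i]
iyyiiyiiyiiiD => iyyiiyiiyiiiyi   [D ::= y i]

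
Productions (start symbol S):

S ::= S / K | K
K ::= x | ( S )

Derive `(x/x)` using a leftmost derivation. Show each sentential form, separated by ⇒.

S ⇒ K   [S ::= K]
K ⇒ (S)   [K ::= ( S )]
(S) ⇒ (S/K)   [S ::= S / K]
(S/K) ⇒ (K/K)   [S ::= K]
(K/K) ⇒ (x/K)   [K ::= x]
(x/K) ⇒ (x/x)   [K ::= x]

S ⇒ K ⇒ (S) ⇒ (S/K) ⇒ (K/K) ⇒ (x/K) ⇒ (x/x)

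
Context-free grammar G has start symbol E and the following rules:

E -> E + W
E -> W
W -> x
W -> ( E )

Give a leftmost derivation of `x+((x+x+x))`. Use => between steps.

E => E+W   [E -> E + W]
E+W => W+W   [E -> W]
W+W => x+W   [W -> x]
x+W => x+(E)   [W -> ( E )]
x+(E) => x+(W)   [E -> W]
x+(W) => x+((E))   [W -> ( E )]
x+((E)) => x+((E+W))   [E -> E + W]
x+((E+W)) => x+((E+W+W))   [E -> E + W]
x+((E+W+W)) => x+((W+W+W))   [E -> W]
x+((W+W+W)) => x+((x+W+W))   [W -> x]
x+((x+W+W)) => x+((x+x+W))   [W -> x]
x+((x+x+W)) => x+((x+x+x))   [W -> x]

E=>E+W=>W+W=>x+W=>x+(E)=>x+(W)=>x+((E))=>x+((E+W))=>x+((E+W+W))=>x+((W+W+W))=>x+((x+W+W))=>x+((x+x+W))=>x+((x+x+x))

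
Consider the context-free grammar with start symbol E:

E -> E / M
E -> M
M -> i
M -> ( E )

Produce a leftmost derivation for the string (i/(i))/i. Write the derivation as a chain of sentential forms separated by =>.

E => E/M => M/M => (E)/M => (E/M)/M => (M/M)/M => (i/M)/M => (i/(E))/M => (i/(M))/M => (i/(i))/M => (i/(i))/i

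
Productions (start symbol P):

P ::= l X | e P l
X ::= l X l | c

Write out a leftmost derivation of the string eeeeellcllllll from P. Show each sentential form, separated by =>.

P=>ePl=>eePll=>eeePlll=>eeeePllll=>eeeeePlllll=>eeeeelXlllll=>eeeeellXllllll=>eeeeellcllllll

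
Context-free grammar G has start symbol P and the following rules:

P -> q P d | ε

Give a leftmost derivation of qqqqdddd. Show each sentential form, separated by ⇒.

P ⇒ qPd ⇒ qqPdd ⇒ qqqPddd ⇒ qqqqPdddd ⇒ qqqqdddd

P ⇒ qPd   [P -> q P d]
qPd ⇒ qqPdd   [P -> q P d]
qqPdd ⇒ qqqPddd   [P -> q P d]
qqqPddd ⇒ qqqqPdddd   [P -> q P d]
qqqqPdddd ⇒ qqqqdddd   [P -> ε]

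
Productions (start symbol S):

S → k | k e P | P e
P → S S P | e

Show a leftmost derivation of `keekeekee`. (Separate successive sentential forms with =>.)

S => Pe => SSPe => PeSPe => SSPeSPe => kePSPeSPe => keeSPeSPe => keekPeSPe => keekeeSPe => keekeekPe => keekeekee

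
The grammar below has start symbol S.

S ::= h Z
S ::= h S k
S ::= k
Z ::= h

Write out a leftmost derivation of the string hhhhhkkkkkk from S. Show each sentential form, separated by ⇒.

S ⇒ hSk ⇒ hhSkk ⇒ hhhSkkk ⇒ hhhhSkkkk ⇒ hhhhhSkkkkk ⇒ hhhhhkkkkkk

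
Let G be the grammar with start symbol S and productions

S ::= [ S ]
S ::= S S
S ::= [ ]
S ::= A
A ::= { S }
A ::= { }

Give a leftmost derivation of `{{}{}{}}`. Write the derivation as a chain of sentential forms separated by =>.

S => A   [S ::= A]
A => {S}   [A ::= { S }]
{S} => {SS}   [S ::= S S]
{SS} => {AS}   [S ::= A]
{AS} => {{}S}   [A ::= { }]
{{}S} => {{}SS}   [S ::= S S]
{{}SS} => {{}AS}   [S ::= A]
{{}AS} => {{}{}S}   [A ::= { }]
{{}{}S} => {{}{}A}   [S ::= A]
{{}{}A} => {{}{}{}}   [A ::= { }]

S => A => {S} => {SS} => {AS} => {{}S} => {{}SS} => {{}AS} => {{}{}S} => {{}{}A} => {{}{}{}}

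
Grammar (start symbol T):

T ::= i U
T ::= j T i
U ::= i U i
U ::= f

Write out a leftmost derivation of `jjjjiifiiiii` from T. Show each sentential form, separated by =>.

T => jTi   [T ::= j T i]
jTi => jjTii   [T ::= j T i]
jjTii => jjjTiii   [T ::= j T i]
jjjTiii => jjjjTiiii   [T ::= j T i]
jjjjTiiii => jjjjiUiiii   [T ::= i U]
jjjjiUiiii => jjjjiiUiiiii   [U ::= i U i]
jjjjiiUiiiii => jjjjiifiiiii   [U ::= f]

T => jTi => jjTii => jjjTiii => jjjjTiiii => jjjjiUiiii => jjjjiiUiiiii => jjjjiifiiiii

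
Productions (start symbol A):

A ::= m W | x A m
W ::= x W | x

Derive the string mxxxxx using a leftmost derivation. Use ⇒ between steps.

A ⇒ mW ⇒ mxW ⇒ mxxW ⇒ mxxxW ⇒ mxxxxW ⇒ mxxxxx

A ⇒ mW   [A ::= m W]
mW ⇒ mxW   [W ::= x W]
mxW ⇒ mxxW   [W ::= x W]
mxxW ⇒ mxxxW   [W ::= x W]
mxxxW ⇒ mxxxxW   [W ::= x W]
mxxxxW ⇒ mxxxxx   [W ::= x]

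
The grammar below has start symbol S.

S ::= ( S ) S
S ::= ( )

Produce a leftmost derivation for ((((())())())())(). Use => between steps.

S => (S)S   [S ::= ( S ) S]
(S)S => ((S)S)S   [S ::= ( S ) S]
((S)S)S => (((S)S)S)S   [S ::= ( S ) S]
(((S)S)S)S => ((((S)S)S)S)S   [S ::= ( S ) S]
((((S)S)S)S)S => ((((())S)S)S)S   [S ::= ( )]
((((())S)S)S)S => ((((())())S)S)S   [S ::= ( )]
((((())())S)S)S => ((((())())())S)S   [S ::= ( )]
((((())())())S)S => ((((())())())())S   [S ::= ( )]
((((())())())())S => ((((())())())())()   [S ::= ( )]

S => (S)S => ((S)S)S => (((S)S)S)S => ((((S)S)S)S)S => ((((())S)S)S)S => ((((())())S)S)S => ((((())())())S)S => ((((())())())())S => ((((())())())())()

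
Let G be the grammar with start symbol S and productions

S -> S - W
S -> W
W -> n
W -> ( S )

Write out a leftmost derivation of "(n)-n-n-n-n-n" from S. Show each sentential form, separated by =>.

S=>S-W=>S-W-W=>S-W-W-W=>S-W-W-W-W=>S-W-W-W-W-W=>W-W-W-W-W-W=>(S)-W-W-W-W-W=>(W)-W-W-W-W-W=>(n)-W-W-W-W-W=>(n)-n-W-W-W-W=>(n)-n-n-W-W-W=>(n)-n-n-n-W-W=>(n)-n-n-n-n-W=>(n)-n-n-n-n-n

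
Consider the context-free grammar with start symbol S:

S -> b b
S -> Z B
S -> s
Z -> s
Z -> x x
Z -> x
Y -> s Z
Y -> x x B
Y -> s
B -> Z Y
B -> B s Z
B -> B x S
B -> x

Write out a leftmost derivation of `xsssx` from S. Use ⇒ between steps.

S ⇒ ZB ⇒ xB ⇒ xBsZ ⇒ xZYsZ ⇒ xsYsZ ⇒ xsssZ ⇒ xsssx

S ⇒ ZB   [S -> Z B]
ZB ⇒ xB   [Z -> x]
xB ⇒ xBsZ   [B -> B s Z]
xBsZ ⇒ xZYsZ   [B -> Z Y]
xZYsZ ⇒ xsYsZ   [Z -> s]
xsYsZ ⇒ xsssZ   [Y -> s]
xsssZ ⇒ xsssx   [Z -> x]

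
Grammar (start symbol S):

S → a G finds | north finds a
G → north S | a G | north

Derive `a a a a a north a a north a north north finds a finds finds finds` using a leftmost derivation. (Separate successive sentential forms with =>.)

S => a G finds   [S → a G finds]
a G finds => a a G finds   [G → a G]
a a G finds => a a a G finds   [G → a G]
a a a G finds => a a a a G finds   [G → a G]
a a a a G finds => a a a a a G finds   [G → a G]
a a a a a G finds => a a a a a north S finds   [G → north S]
a a a a a north S finds => a a a a a north a G finds finds   [S → a G finds]
a a a a a north a G finds finds => a a a a a north a a G finds finds   [G → a G]
a a a a a north a a G finds finds => a a a a a north a a north S finds finds   [G → north S]
a a a a a north a a north S finds finds => a a a a a north a a north a G finds finds finds   [S → a G finds]
a a a a a north a a north a G finds finds finds => a a a a a north a a north a north S finds finds finds   [G → north S]
a a a a a north a a north a north S finds finds finds => a a a a a north a a north a north north finds a finds finds finds   [S → north finds a]

S => a G finds => a a G finds => a a a G finds => a a a a G finds => a a a a a G finds => a a a a a north S finds => a a a a a north a G finds finds => a a a a a north a a G finds finds => a a a a a north a a north S finds finds => a a a a a north a a north a G finds finds finds => a a a a a north a a north a north S finds finds finds => a a a a a north a a north a north north finds a finds finds finds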